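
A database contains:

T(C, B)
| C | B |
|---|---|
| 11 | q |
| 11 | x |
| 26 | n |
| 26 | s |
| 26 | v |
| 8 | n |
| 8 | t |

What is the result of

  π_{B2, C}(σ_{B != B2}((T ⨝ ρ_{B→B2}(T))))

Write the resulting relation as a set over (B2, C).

ρ[B→B2]: schema becomes (C, B2); tuples unchanged.
Natural join on C: {(11, q, q), (11, q, x), (11, x, q), (11, x, x), (26, n, n), (26, n, s), (26, n, v), (26, s, n), (26, s, s), (26, s, v), (26, v, n), (26, v, s), (26, v, v), (8, n, n), (8, n, t), (8, t, n), (8, t, t)}
Filtering on B != B2 leaves {(11, q, x), (11, x, q), (26, n, s), (26, n, v), (26, s, n), (26, s, v), (26, v, n), (26, v, s), (8, n, t), (8, t, n)}.
π[B2, C]: project onto (B2, C) (3 duplicate(s) eliminated) → {(n, 26), (n, 8), (q, 11), (s, 26), (t, 8), (v, 26), (x, 11)}

{(n, 26), (n, 8), (q, 11), (s, 26), (t, 8), (v, 26), (x, 11)}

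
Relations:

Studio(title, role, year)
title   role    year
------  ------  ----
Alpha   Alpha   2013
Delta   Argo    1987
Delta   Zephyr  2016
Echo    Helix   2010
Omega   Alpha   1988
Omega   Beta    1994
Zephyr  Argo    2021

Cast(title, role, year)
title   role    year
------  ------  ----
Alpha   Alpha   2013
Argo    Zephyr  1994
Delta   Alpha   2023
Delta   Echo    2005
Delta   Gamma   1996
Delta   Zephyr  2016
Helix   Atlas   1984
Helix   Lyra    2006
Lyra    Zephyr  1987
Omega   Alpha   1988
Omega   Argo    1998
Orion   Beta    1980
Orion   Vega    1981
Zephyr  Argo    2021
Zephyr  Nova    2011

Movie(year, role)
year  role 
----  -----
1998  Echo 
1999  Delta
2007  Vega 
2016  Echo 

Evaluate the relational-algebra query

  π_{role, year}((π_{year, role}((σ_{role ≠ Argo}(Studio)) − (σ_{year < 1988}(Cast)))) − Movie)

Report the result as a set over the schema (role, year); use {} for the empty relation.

{(Alpha, 1988), (Alpha, 2013), (Beta, 1994), (Helix, 2010), (Zephyr, 2016)}

Filtering on role ≠ Argo leaves {(Alpha, Alpha, 2013), (Delta, Zephyr, 2016), (Echo, Helix, 2010), (Omega, Alpha, 1988), (Omega, Beta, 1994)}.
Filtering on year < 1988 leaves {(Helix, Atlas, 1984), (Lyra, Zephyr, 1987), (Orion, Beta, 1980), (Orion, Vega, 1981)}.
Taking the difference: {(Alpha, Alpha, 2013), (Delta, Zephyr, 2016), (Echo, Helix, 2010), (Omega, Alpha, 1988), (Omega, Beta, 1994)}
π_{year, role} gives {(1988, Alpha), (1994, Beta), (2010, Helix), (2013, Alpha), (2016, Zephyr)}.
Taking the difference: {(1988, Alpha), (1994, Beta), (2010, Helix), (2013, Alpha), (2016, Zephyr)}
π_{role, year} gives {(Alpha, 1988), (Alpha, 2013), (Beta, 1994), (Helix, 2010), (Zephyr, 2016)}.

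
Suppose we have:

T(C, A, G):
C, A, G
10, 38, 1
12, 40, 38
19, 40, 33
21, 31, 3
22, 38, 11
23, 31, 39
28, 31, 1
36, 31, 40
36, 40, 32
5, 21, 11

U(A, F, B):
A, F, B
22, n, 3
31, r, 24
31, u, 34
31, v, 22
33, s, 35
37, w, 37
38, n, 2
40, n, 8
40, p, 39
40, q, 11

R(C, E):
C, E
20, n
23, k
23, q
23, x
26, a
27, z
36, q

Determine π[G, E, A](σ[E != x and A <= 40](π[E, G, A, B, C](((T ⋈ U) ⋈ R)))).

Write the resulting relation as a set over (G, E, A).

Joining T and U on A yields {(10, 38, 1, n, 2), (12, 40, 38, n, 8), (12, 40, 38, p, 39), (12, 40, 38, q, 11), (19, 40, 33, n, 8), (19, 40, 33, p, 39), (19, 40, 33, q, 11), (21, 31, 3, r, 24), (21, 31, 3, u, 34), (21, 31, 3, v, 22), (22, 38, 11, n, 2), (23, 31, 39, r, 24), (23, 31, 39, u, 34), (23, 31, 39, v, 22), (28, 31, 1, r, 24), (28, 31, 1, u, 34), (28, 31, 1, v, 22), (36, 31, 40, r, 24), (36, 31, 40, u, 34), (36, 31, 40, v, 22), (36, 40, 32, n, 8), (36, 40, 32, p, 39), (36, 40, 32, q, 11)}.
Joining (T ⋈ U) and R on C yields {(23, 31, 39, r, 24, k), (23, 31, 39, r, 24, q), (23, 31, 39, r, 24, x), (23, 31, 39, u, 34, k), (23, 31, 39, u, 34, q), (23, 31, 39, u, 34, x), (23, 31, 39, v, 22, k), (23, 31, 39, v, 22, q), (23, 31, 39, v, 22, x), (36, 31, 40, r, 24, q), (36, 31, 40, u, 34, q), (36, 31, 40, v, 22, q), (36, 40, 32, n, 8, q), (36, 40, 32, p, 39, q), (36, 40, 32, q, 11, q)}.
π[E, G, A, B, C]: project onto (E, G, A, B, C) → {(k, 39, 31, 22, 23), (k, 39, 31, 24, 23), (k, 39, 31, 34, 23), (q, 32, 40, 11, 36), (q, 32, 40, 39, 36), (q, 32, 40, 8, 36), (q, 39, 31, 22, 23), (q, 39, 31, 24, 23), (q, 39, 31, 34, 23), (q, 40, 31, 22, 36), (q, 40, 31, 24, 36), (q, 40, 31, 34, 36), (x, 39, 31, 22, 23), (x, 39, 31, 24, 23), (x, 39, 31, 34, 23)}
Selection E != x and A <= 40: {(k, 39, 31, 22, 23), (k, 39, 31, 24, 23), (k, 39, 31, 34, 23), (q, 32, 40, 11, 36), (q, 32, 40, 39, 36), (q, 32, 40, 8, 36), (q, 39, 31, 22, 23), (q, 39, 31, 24, 23), (q, 39, 31, 34, 23), (q, 40, 31, 22, 36), (q, 40, 31, 24, 36), (q, 40, 31, 34, 36)}
π[G, E, A]: project onto (G, E, A) (8 duplicate(s) eliminated) → {(32, q, 40), (39, k, 31), (39, q, 31), (40, q, 31)}

{(32, q, 40), (39, k, 31), (39, q, 31), (40, q, 31)}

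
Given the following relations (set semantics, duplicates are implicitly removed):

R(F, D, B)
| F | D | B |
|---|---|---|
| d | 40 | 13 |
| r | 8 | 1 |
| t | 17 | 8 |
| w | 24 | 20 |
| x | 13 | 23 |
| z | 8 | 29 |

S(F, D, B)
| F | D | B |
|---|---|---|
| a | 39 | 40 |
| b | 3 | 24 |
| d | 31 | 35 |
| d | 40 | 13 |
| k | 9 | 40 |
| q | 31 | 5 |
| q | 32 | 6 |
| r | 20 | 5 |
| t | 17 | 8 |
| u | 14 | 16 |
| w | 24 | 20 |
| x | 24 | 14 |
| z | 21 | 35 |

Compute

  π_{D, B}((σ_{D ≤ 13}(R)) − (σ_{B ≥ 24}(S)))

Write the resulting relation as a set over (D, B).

{(13, 23), (8, 1), (8, 29)}

Filtering on D ≤ 13 leaves {(r, 8, 1), (x, 13, 23), (z, 8, 29)}.
Filtering on B ≥ 24 leaves {(a, 39, 40), (b, 3, 24), (d, 31, 35), (k, 9, 40), (z, 21, 35)}.
Taking the difference: {(r, 8, 1), (x, 13, 23), (z, 8, 29)}
π_{D, B} gives {(13, 23), (8, 1), (8, 29)}.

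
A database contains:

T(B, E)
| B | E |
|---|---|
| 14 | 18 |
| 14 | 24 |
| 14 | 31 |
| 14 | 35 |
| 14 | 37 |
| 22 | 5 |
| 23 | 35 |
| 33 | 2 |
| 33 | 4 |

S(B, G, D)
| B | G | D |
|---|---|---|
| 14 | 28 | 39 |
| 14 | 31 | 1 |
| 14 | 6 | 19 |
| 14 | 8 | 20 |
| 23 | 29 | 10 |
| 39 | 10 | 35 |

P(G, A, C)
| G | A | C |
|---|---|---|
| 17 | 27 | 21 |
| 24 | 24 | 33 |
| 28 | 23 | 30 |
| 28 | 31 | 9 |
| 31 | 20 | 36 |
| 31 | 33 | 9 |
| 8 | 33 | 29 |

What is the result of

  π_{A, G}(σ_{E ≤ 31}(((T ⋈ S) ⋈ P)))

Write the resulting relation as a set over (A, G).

{(20, 31), (23, 28), (31, 28), (33, 31), (33, 8)}

T ⋈ S (natural join on B): {(14, 18, 28, 39), (14, 18, 31, 1), (14, 18, 6, 19), (14, 18, 8, 20), (14, 24, 28, 39), (14, 24, 31, 1), (14, 24, 6, 19), (14, 24, 8, 20), (14, 31, 28, 39), (14, 31, 31, 1), (14, 31, 6, 19), (14, 31, 8, 20), (14, 35, 28, 39), (14, 35, 31, 1), (14, 35, 6, 19), (14, 35, 8, 20), (14, 37, 28, 39), (14, 37, 31, 1), (14, 37, 6, 19), (14, 37, 8, 20), (23, 35, 29, 10)}
(T ⋈ S) ⋈ P (natural join on G): {(14, 18, 28, 39, 23, 30), (14, 18, 28, 39, 31, 9), (14, 18, 31, 1, 20, 36), (14, 18, 31, 1, 33, 9), (14, 18, 8, 20, 33, 29), (14, 24, 28, 39, 23, 30), (14, 24, 28, 39, 31, 9), (14, 24, 31, 1, 20, 36), (14, 24, 31, 1, 33, 9), (14, 24, 8, 20, 33, 29), (14, 31, 28, 39, 23, 30), (14, 31, 28, 39, 31, 9), (14, 31, 31, 1, 20, 36), (14, 31, 31, 1, 33, 9), (14, 31, 8, 20, 33, 29), (14, 35, 28, 39, 23, 30), (14, 35, 28, 39, 31, 9), (14, 35, 31, 1, 20, 36), (14, 35, 31, 1, 33, 9), (14, 35, 8, 20, 33, 29), (14, 37, 28, 39, 23, 30), (14, 37, 28, 39, 31, 9), (14, 37, 31, 1, 20, 36), (14, 37, 31, 1, 33, 9), (14, 37, 8, 20, 33, 29)}
Apply σ_{E ≤ 31}; surviving tuples: {(14, 18, 28, 39, 23, 30), (14, 18, 28, 39, 31, 9), (14, 18, 31, 1, 20, 36), (14, 18, 31, 1, 33, 9), (14, 18, 8, 20, 33, 29), (14, 24, 28, 39, 23, 30), (14, 24, 28, 39, 31, 9), (14, 24, 31, 1, 20, 36), (14, 24, 31, 1, 33, 9), (14, 24, 8, 20, 33, 29), (14, 31, 28, 39, 23, 30), (14, 31, 28, 39, 31, 9), (14, 31, 31, 1, 20, 36), (14, 31, 31, 1, 33, 9), (14, 31, 8, 20, 33, 29)}
Projecting to A, G (10 duplicate(s) eliminated): {(20, 31), (23, 28), (31, 28), (33, 31), (33, 8)}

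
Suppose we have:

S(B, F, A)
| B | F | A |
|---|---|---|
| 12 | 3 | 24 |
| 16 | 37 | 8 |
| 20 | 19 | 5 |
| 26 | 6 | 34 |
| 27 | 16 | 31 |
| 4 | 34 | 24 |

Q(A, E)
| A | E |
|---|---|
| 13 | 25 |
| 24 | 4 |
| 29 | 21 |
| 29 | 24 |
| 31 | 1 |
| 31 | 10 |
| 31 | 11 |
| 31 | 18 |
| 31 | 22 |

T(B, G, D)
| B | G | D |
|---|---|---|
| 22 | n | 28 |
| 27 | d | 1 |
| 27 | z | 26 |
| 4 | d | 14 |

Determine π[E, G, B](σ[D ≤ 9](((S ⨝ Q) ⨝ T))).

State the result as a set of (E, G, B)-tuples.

Joining S and Q on A yields {(12, 3, 24, 4), (27, 16, 31, 1), (27, 16, 31, 10), (27, 16, 31, 11), (27, 16, 31, 18), (27, 16, 31, 22), (4, 34, 24, 4)}.
Joining (S ⨝ Q) and T on B yields {(27, 16, 31, 1, d, 1), (27, 16, 31, 1, z, 26), (27, 16, 31, 10, d, 1), (27, 16, 31, 10, z, 26), (27, 16, 31, 11, d, 1), (27, 16, 31, 11, z, 26), (27, 16, 31, 18, d, 1), (27, 16, 31, 18, z, 26), (27, 16, 31, 22, d, 1), (27, 16, 31, 22, z, 26), (4, 34, 24, 4, d, 14)}.
Apply σ_{D ≤ 9}; surviving tuples: {(27, 16, 31, 1, d, 1), (27, 16, 31, 10, d, 1), (27, 16, 31, 11, d, 1), (27, 16, 31, 18, d, 1), (27, 16, 31, 22, d, 1)}
Keep only column(s) E, G, B: {(1, d, 27), (10, d, 27), (11, d, 27), (18, d, 27), (22, d, 27)}

{(1, d, 27), (10, d, 27), (11, d, 27), (18, d, 27), (22, d, 27)}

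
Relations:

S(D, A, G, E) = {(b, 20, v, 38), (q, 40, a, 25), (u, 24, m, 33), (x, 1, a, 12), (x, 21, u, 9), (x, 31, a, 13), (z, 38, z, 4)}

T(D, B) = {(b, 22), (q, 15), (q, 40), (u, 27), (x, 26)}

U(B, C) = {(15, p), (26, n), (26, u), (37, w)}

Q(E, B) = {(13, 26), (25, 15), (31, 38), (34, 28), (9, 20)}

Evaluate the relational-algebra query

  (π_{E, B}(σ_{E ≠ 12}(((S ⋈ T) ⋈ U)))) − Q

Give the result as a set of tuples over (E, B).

S ⋈ T (natural join on D): {(b, 20, v, 38, 22), (q, 40, a, 25, 15), (q, 40, a, 25, 40), (u, 24, m, 33, 27), (x, 1, a, 12, 26), (x, 21, u, 9, 26), (x, 31, a, 13, 26)}
(S ⋈ T) ⋈ U (natural join on B): {(q, 40, a, 25, 15, p), (x, 1, a, 12, 26, n), (x, 1, a, 12, 26, u), (x, 21, u, 9, 26, n), (x, 21, u, 9, 26, u), (x, 31, a, 13, 26, n), (x, 31, a, 13, 26, u)}
Selection E ≠ 12: {(q, 40, a, 25, 15, p), (x, 21, u, 9, 26, n), (x, 21, u, 9, 26, u), (x, 31, a, 13, 26, n), (x, 31, a, 13, 26, u)}
Projecting to E, B (2 duplicate(s) eliminated): {(13, 26), (25, 15), (9, 26)}
Taking the difference: {(9, 26)}

{(9, 26)}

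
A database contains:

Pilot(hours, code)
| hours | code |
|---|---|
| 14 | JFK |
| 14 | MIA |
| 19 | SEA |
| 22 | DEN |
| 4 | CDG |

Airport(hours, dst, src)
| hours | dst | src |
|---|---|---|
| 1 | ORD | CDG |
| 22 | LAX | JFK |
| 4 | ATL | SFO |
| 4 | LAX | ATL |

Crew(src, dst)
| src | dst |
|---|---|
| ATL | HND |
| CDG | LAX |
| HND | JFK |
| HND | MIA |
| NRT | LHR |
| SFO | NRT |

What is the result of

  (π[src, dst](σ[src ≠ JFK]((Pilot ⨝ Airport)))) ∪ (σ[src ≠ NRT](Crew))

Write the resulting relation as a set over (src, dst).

{(ATL, HND), (ATL, LAX), (CDG, LAX), (HND, JFK), (HND, MIA), (SFO, ATL), (SFO, NRT)}

Pilot ⋈ Airport (natural join on hours): {(22, DEN, LAX, JFK), (4, CDG, ATL, SFO), (4, CDG, LAX, ATL)}
σ[src ≠ JFK]: keep tuples satisfying src ≠ JFK → {(4, CDG, ATL, SFO), (4, CDG, LAX, ATL)}
Keep only column(s) src, dst: {(ATL, LAX), (SFO, ATL)}
σ[src ≠ NRT]: keep tuples satisfying src ≠ NRT → {(ATL, HND), (CDG, LAX), (HND, JFK), (HND, MIA), (SFO, NRT)}
Union: {(ATL, LAX), (SFO, ATL)} with {(ATL, HND), (CDG, LAX), (HND, JFK), (HND, MIA), (SFO, NRT)} → {(ATL, HND), (ATL, LAX), (CDG, LAX), (HND, JFK), (HND, MIA), (SFO, ATL), (SFO, NRT)}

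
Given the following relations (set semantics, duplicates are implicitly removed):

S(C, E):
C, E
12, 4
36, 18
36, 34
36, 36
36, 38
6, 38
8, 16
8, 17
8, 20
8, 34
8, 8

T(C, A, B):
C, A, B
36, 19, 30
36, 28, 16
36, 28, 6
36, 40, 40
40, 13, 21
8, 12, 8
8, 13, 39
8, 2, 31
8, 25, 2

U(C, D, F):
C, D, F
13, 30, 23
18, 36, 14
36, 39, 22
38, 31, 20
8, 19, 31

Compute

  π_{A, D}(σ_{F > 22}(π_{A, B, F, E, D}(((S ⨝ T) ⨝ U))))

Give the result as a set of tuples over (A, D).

Natural join on C: {(36, 18, 19, 30), (36, 18, 28, 16), (36, 18, 28, 6), (36, 18, 40, 40), (36, 34, 19, 30), (36, 34, 28, 16), (36, 34, 28, 6), (36, 34, 40, 40), (36, 36, 19, 30), (36, 36, 28, 16), (36, 36, 28, 6), (36, 36, 40, 40), (36, 38, 19, 30), (36, 38, 28, 16), (36, 38, 28, 6), (36, 38, 40, 40), (8, 16, 12, 8), (8, 16, 13, 39), (8, 16, 2, 31), (8, 16, 25, 2), (8, 17, 12, 8), (8, 17, 13, 39), (8, 17, 2, 31), (8, 17, 25, 2), (8, 20, 12, 8), (8, 20, 13, 39), (8, 20, 2, 31), (8, 20, 25, 2), (8, 34, 12, 8), (8, 34, 13, 39), (8, 34, 2, 31), (8, 34, 25, 2), (8, 8, 12, 8), (8, 8, 13, 39), (8, 8, 2, 31), (8, 8, 25, 2)}
Natural join on C: {(36, 18, 19, 30, 39, 22), (36, 18, 28, 16, 39, 22), (36, 18, 28, 6, 39, 22), (36, 18, 40, 40, 39, 22), (36, 34, 19, 30, 39, 22), (36, 34, 28, 16, 39, 22), (36, 34, 28, 6, 39, 22), (36, 34, 40, 40, 39, 22), (36, 36, 19, 30, 39, 22), (36, 36, 28, 16, 39, 22), (36, 36, 28, 6, 39, 22), (36, 36, 40, 40, 39, 22), (36, 38, 19, 30, 39, 22), (36, 38, 28, 16, 39, 22), (36, 38, 28, 6, 39, 22), (36, 38, 40, 40, 39, 22), (8, 16, 12, 8, 19, 31), (8, 16, 13, 39, 19, 31), (8, 16, 2, 31, 19, 31), (8, 16, 25, 2, 19, 31), (8, 17, 12, 8, 19, 31), (8, 17, 13, 39, 19, 31), (8, 17, 2, 31, 19, 31), (8, 17, 25, 2, 19, 31), (8, 20, 12, 8, 19, 31), (8, 20, 13, 39, 19, 31), (8, 20, 2, 31, 19, 31), (8, 20, 25, 2, 19, 31), (8, 34, 12, 8, 19, 31), (8, 34, 13, 39, 19, 31), (8, 34, 2, 31, 19, 31), (8, 34, 25, 2, 19, 31), (8, 8, 12, 8, 19, 31), (8, 8, 13, 39, 19, 31), (8, 8, 2, 31, 19, 31), (8, 8, 25, 2, 19, 31)}
π[A, B, F, E, D]: project onto (A, B, F, E, D) → {(12, 8, 31, 16, 19), (12, 8, 31, 17, 19), (12, 8, 31, 20, 19), (12, 8, 31, 34, 19), (12, 8, 31, 8, 19), (13, 39, 31, 16, 19), (13, 39, 31, 17, 19), (13, 39, 31, 20, 19), (13, 39, 31, 34, 19), (13, 39, 31, 8, 19), (19, 30, 22, 18, 39), (19, 30, 22, 34, 39), (19, 30, 22, 36, 39), (19, 30, 22, 38, 39), (2, 31, 31, 16, 19), (2, 31, 31, 17, 19), (2, 31, 31, 20, 19), (2, 31, 31, 34, 19), (2, 31, 31, 8, 19), (25, 2, 31, 16, 19), (25, 2, 31, 17, 19), (25, 2, 31, 20, 19), (25, 2, 31, 34, 19), (25, 2, 31, 8, 19), (28, 16, 22, 18, 39), (28, 16, 22, 34, 39), (28, 16, 22, 36, 39), (28, 16, 22, 38, 39), (28, 6, 22, 18, 39), (28, 6, 22, 34, 39), (28, 6, 22, 36, 39), (28, 6, 22, 38, 39), (40, 40, 22, 18, 39), (40, 40, 22, 34, 39), (40, 40, 22, 36, 39), (40, 40, 22, 38, 39)}
Filtering on F > 22 leaves {(12, 8, 31, 16, 19), (12, 8, 31, 17, 19), (12, 8, 31, 20, 19), (12, 8, 31, 34, 19), (12, 8, 31, 8, 19), (13, 39, 31, 16, 19), (13, 39, 31, 17, 19), (13, 39, 31, 20, 19), (13, 39, 31, 34, 19), (13, 39, 31, 8, 19), (2, 31, 31, 16, 19), (2, 31, 31, 17, 19), (2, 31, 31, 20, 19), (2, 31, 31, 34, 19), (2, 31, 31, 8, 19), (25, 2, 31, 16, 19), (25, 2, 31, 17, 19), (25, 2, 31, 20, 19), (25, 2, 31, 34, 19), (25, 2, 31, 8, 19)}.
π[A, D]: project onto (A, D) (16 duplicate(s) eliminated) → {(12, 19), (13, 19), (2, 19), (25, 19)}

{(12, 19), (13, 19), (2, 19), (25, 19)}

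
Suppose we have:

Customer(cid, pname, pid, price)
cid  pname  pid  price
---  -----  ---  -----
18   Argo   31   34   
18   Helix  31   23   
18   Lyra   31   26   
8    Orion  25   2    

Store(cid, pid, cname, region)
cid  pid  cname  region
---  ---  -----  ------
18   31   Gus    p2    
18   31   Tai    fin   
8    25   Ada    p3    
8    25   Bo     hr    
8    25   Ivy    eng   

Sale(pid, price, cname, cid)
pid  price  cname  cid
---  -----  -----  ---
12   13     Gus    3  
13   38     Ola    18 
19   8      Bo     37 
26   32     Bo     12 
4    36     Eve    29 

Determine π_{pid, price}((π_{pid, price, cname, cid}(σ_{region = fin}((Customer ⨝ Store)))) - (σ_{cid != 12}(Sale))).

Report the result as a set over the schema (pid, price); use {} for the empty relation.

{(31, 23), (31, 26), (31, 34)}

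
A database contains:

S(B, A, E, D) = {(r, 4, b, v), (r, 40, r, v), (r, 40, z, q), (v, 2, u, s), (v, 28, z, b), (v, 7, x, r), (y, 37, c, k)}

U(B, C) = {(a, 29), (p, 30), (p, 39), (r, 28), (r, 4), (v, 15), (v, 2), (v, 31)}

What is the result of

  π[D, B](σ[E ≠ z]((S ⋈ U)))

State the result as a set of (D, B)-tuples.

{(r, v), (s, v), (v, r)}

S ⋈ U (natural join on B): {(r, 4, b, v, 28), (r, 4, b, v, 4), (r, 40, r, v, 28), (r, 40, r, v, 4), (r, 40, z, q, 28), (r, 40, z, q, 4), (v, 2, u, s, 15), (v, 2, u, s, 2), (v, 2, u, s, 31), (v, 28, z, b, 15), (v, 28, z, b, 2), (v, 28, z, b, 31), (v, 7, x, r, 15), (v, 7, x, r, 2), (v, 7, x, r, 31)}
σ[E ≠ z]: keep tuples satisfying E ≠ z → {(r, 4, b, v, 28), (r, 4, b, v, 4), (r, 40, r, v, 28), (r, 40, r, v, 4), (v, 2, u, s, 15), (v, 2, u, s, 2), (v, 2, u, s, 31), (v, 7, x, r, 15), (v, 7, x, r, 2), (v, 7, x, r, 31)}
Projecting to D, B (7 duplicate(s) eliminated): {(r, v), (s, v), (v, r)}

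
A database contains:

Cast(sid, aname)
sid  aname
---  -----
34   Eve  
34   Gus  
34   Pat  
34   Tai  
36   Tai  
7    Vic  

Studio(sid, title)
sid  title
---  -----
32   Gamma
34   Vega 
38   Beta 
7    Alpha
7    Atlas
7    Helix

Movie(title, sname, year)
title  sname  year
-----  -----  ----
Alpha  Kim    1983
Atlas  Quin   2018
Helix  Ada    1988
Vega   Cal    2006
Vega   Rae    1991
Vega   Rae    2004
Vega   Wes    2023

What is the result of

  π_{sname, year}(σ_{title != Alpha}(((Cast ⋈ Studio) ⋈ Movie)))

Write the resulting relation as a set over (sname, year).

Joining Cast and Studio on sid yields {(34, Eve, Vega), (34, Gus, Vega), (34, Pat, Vega), (34, Tai, Vega), (7, Vic, Alpha), (7, Vic, Atlas), (7, Vic, Helix)}.
Joining (Cast ⋈ Studio) and Movie on title yields {(34, Eve, Vega, Cal, 2006), (34, Eve, Vega, Rae, 1991), (34, Eve, Vega, Rae, 2004), (34, Eve, Vega, Wes, 2023), (34, Gus, Vega, Cal, 2006), (34, Gus, Vega, Rae, 1991), (34, Gus, Vega, Rae, 2004), (34, Gus, Vega, Wes, 2023), (34, Pat, Vega, Cal, 2006), (34, Pat, Vega, Rae, 1991), (34, Pat, Vega, Rae, 2004), (34, Pat, Vega, Wes, 2023), (34, Tai, Vega, Cal, 2006), (34, Tai, Vega, Rae, 1991), (34, Tai, Vega, Rae, 2004), (34, Tai, Vega, Wes, 2023), (7, Vic, Alpha, Kim, 1983), (7, Vic, Atlas, Quin, 2018), (7, Vic, Helix, Ada, 1988)}.
Apply σ_{title != Alpha}; surviving tuples: {(34, Eve, Vega, Cal, 2006), (34, Eve, Vega, Rae, 1991), (34, Eve, Vega, Rae, 2004), (34, Eve, Vega, Wes, 2023), (34, Gus, Vega, Cal, 2006), (34, Gus, Vega, Rae, 1991), (34, Gus, Vega, Rae, 2004), (34, Gus, Vega, Wes, 2023), (34, Pat, Vega, Cal, 2006), (34, Pat, Vega, Rae, 1991), (34, Pat, Vega, Rae, 2004), (34, Pat, Vega, Wes, 2023), (34, Tai, Vega, Cal, 2006), (34, Tai, Vega, Rae, 1991), (34, Tai, Vega, Rae, 2004), (34, Tai, Vega, Wes, 2023), (7, Vic, Atlas, Quin, 2018), (7, Vic, Helix, Ada, 1988)}
π_{sname, year} gives {(Ada, 1988), (Cal, 2006), (Quin, 2018), (Rae, 1991), (Rae, 2004), (Wes, 2023)} (12 duplicate(s) eliminated).

{(Ada, 1988), (Cal, 2006), (Quin, 2018), (Rae, 1991), (Rae, 2004), (Wes, 2023)}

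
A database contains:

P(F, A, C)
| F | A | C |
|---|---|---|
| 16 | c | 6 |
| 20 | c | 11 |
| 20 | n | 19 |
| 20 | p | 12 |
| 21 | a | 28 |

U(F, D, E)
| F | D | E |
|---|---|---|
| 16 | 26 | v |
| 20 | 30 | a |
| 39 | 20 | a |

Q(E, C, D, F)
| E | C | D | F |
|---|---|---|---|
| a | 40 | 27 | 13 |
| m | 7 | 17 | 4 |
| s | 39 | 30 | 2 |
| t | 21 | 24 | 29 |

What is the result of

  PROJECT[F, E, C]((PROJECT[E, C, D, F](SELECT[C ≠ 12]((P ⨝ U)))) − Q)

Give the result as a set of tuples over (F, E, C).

Natural join on F: {(16, c, 6, 26, v), (20, c, 11, 30, a), (20, n, 19, 30, a), (20, p, 12, 30, a)}
σ[C ≠ 12]: keep tuples satisfying C ≠ 12 → {(16, c, 6, 26, v), (20, c, 11, 30, a), (20, n, 19, 30, a)}
π[E, C, D, F]: project onto (E, C, D, F) → {(a, 11, 30, 20), (a, 19, 30, 20), (v, 6, 26, 16)}
Difference: {(a, 11, 30, 20), (a, 19, 30, 20), (v, 6, 26, 16)} with {(a, 40, 27, 13), (m, 7, 17, 4), (s, 39, 30, 2), (t, 21, 24, 29)} → {(a, 11, 30, 20), (a, 19, 30, 20), (v, 6, 26, 16)}
π[F, E, C]: project onto (F, E, C) → {(16, v, 6), (20, a, 11), (20, a, 19)}

{(16, v, 6), (20, a, 11), (20, a, 19)}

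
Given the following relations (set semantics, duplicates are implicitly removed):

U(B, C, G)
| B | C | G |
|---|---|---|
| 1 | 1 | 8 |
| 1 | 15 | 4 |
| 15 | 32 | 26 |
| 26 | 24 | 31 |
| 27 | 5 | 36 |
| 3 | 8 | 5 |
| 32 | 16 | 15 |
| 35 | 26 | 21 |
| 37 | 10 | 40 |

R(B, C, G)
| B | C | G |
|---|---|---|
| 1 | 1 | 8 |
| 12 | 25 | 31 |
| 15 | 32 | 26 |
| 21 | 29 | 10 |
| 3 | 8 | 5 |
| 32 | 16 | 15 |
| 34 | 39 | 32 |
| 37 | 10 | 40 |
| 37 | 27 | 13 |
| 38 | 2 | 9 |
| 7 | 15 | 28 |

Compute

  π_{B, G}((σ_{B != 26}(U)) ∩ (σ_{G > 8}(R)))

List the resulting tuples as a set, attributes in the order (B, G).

{(15, 26), (32, 15), (37, 40)}

σ[B != 26]: keep tuples satisfying B != 26 → {(1, 1, 8), (1, 15, 4), (15, 32, 26), (27, 5, 36), (3, 8, 5), (32, 16, 15), (35, 26, 21), (37, 10, 40)}
σ[G > 8]: keep tuples satisfying G > 8 → {(12, 25, 31), (15, 32, 26), (21, 29, 10), (32, 16, 15), (34, 39, 32), (37, 10, 40), (37, 27, 13), (38, 2, 9), (7, 15, 28)}
Intersection: {(1, 1, 8), (1, 15, 4), (15, 32, 26), (27, 5, 36), (3, 8, 5), (32, 16, 15), (35, 26, 21), (37, 10, 40)} with {(12, 25, 31), (15, 32, 26), (21, 29, 10), (32, 16, 15), (34, 39, 32), (37, 10, 40), (37, 27, 13), (38, 2, 9), (7, 15, 28)} → {(15, 32, 26), (32, 16, 15), (37, 10, 40)}
Keep only column(s) B, G: {(15, 26), (32, 15), (37, 40)}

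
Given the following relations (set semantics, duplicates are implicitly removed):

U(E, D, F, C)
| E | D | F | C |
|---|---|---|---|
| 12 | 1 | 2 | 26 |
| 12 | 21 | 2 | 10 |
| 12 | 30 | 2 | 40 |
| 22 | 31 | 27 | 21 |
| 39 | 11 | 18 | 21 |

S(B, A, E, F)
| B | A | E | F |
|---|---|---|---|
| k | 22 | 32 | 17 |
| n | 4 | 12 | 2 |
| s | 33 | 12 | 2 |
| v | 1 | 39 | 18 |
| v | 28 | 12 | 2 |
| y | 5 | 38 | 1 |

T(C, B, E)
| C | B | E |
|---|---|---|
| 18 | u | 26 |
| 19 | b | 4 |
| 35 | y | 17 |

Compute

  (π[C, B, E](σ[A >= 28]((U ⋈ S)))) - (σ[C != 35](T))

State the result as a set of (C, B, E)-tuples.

{(10, s, 12), (10, v, 12), (26, s, 12), (26, v, 12), (40, s, 12), (40, v, 12)}

Joining U and S on E, F yields {(12, 1, 2, 26, n, 4), (12, 1, 2, 26, s, 33), (12, 1, 2, 26, v, 28), (12, 21, 2, 10, n, 4), (12, 21, 2, 10, s, 33), (12, 21, 2, 10, v, 28), (12, 30, 2, 40, n, 4), (12, 30, 2, 40, s, 33), (12, 30, 2, 40, v, 28), (39, 11, 18, 21, v, 1)}.
Apply σ_{A >= 28}; surviving tuples: {(12, 1, 2, 26, s, 33), (12, 1, 2, 26, v, 28), (12, 21, 2, 10, s, 33), (12, 21, 2, 10, v, 28), (12, 30, 2, 40, s, 33), (12, 30, 2, 40, v, 28)}
Projecting to C, B, E: {(10, s, 12), (10, v, 12), (26, s, 12), (26, v, 12), (40, s, 12), (40, v, 12)}
Apply σ_{C != 35}; surviving tuples: {(18, u, 26), (19, b, 4)}
Taking the difference: {(10, s, 12), (10, v, 12), (26, s, 12), (26, v, 12), (40, s, 12), (40, v, 12)}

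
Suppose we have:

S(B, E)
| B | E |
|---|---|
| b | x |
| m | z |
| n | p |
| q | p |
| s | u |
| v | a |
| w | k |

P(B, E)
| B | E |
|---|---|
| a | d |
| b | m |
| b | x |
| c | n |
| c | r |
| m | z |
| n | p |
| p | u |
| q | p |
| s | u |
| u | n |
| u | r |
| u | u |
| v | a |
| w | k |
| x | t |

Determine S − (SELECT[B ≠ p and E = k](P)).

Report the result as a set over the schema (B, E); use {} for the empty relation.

{(b, x), (m, z), (n, p), (q, p), (s, u), (v, a)}

Filtering on B ≠ p and E = k leaves {(w, k)}.
Set difference of the two operands is {(b, x), (m, z), (n, p), (q, p), (s, u), (v, a)}.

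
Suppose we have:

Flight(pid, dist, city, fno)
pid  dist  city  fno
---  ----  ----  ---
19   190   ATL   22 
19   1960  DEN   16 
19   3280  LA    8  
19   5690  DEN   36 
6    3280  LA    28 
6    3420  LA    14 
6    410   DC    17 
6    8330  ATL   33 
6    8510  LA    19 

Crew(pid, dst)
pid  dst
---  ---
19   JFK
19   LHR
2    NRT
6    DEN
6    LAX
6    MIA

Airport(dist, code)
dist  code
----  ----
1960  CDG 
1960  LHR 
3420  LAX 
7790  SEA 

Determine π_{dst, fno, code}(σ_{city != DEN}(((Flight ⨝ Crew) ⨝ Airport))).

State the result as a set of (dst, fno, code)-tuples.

{(DEN, 14, LAX), (LAX, 14, LAX), (MIA, 14, LAX)}

Natural join on pid: {(19, 190, ATL, 22, JFK), (19, 190, ATL, 22, LHR), (19, 1960, DEN, 16, JFK), (19, 1960, DEN, 16, LHR), (19, 3280, LA, 8, JFK), (19, 3280, LA, 8, LHR), (19, 5690, DEN, 36, JFK), (19, 5690, DEN, 36, LHR), (6, 3280, LA, 28, DEN), (6, 3280, LA, 28, LAX), (6, 3280, LA, 28, MIA), (6, 3420, LA, 14, DEN), (6, 3420, LA, 14, LAX), (6, 3420, LA, 14, MIA), (6, 410, DC, 17, DEN), (6, 410, DC, 17, LAX), (6, 410, DC, 17, MIA), (6, 8330, ATL, 33, DEN), (6, 8330, ATL, 33, LAX), (6, 8330, ATL, 33, MIA), (6, 8510, LA, 19, DEN), (6, 8510, LA, 19, LAX), (6, 8510, LA, 19, MIA)}
Natural join on dist: {(19, 1960, DEN, 16, JFK, CDG), (19, 1960, DEN, 16, JFK, LHR), (19, 1960, DEN, 16, LHR, CDG), (19, 1960, DEN, 16, LHR, LHR), (6, 3420, LA, 14, DEN, LAX), (6, 3420, LA, 14, LAX, LAX), (6, 3420, LA, 14, MIA, LAX)}
Selection city != DEN: {(6, 3420, LA, 14, DEN, LAX), (6, 3420, LA, 14, LAX, LAX), (6, 3420, LA, 14, MIA, LAX)}
Projecting to dst, fno, code: {(DEN, 14, LAX), (LAX, 14, LAX), (MIA, 14, LAX)}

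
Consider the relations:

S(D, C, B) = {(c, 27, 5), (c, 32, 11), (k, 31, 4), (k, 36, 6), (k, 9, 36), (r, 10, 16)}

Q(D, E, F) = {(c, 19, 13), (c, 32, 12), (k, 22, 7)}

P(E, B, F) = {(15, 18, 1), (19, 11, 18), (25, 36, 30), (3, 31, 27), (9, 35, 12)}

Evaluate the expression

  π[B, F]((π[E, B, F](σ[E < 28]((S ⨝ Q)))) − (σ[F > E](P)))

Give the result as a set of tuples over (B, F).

Joining S and Q on D yields {(c, 27, 5, 19, 13), (c, 27, 5, 32, 12), (c, 32, 11, 19, 13), (c, 32, 11, 32, 12), (k, 31, 4, 22, 7), (k, 36, 6, 22, 7), (k, 9, 36, 22, 7)}.
Filtering on E < 28 leaves {(c, 27, 5, 19, 13), (c, 32, 11, 19, 13), (k, 31, 4, 22, 7), (k, 36, 6, 22, 7), (k, 9, 36, 22, 7)}.
π_{E, B, F} gives {(19, 11, 13), (19, 5, 13), (22, 36, 7), (22, 4, 7), (22, 6, 7)}.
Filtering on F > E leaves {(25, 36, 30), (3, 31, 27), (9, 35, 12)}.
Set difference of the two operands is {(19, 11, 13), (19, 5, 13), (22, 36, 7), (22, 4, 7), (22, 6, 7)}.
π_{B, F} gives {(11, 13), (36, 7), (4, 7), (5, 13), (6, 7)}.

{(11, 13), (36, 7), (4, 7), (5, 13), (6, 7)}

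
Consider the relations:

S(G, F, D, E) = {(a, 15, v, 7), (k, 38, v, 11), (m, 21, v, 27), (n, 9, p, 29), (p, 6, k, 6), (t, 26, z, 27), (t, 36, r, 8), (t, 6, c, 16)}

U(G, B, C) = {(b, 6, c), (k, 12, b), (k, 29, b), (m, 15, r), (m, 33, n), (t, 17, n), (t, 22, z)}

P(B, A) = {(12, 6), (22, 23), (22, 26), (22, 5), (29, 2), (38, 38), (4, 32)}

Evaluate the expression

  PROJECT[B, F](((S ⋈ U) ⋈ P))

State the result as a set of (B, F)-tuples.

{(12, 38), (22, 26), (22, 36), (22, 6), (29, 38)}

Joining S and U on G yields {(k, 38, v, 11, 12, b), (k, 38, v, 11, 29, b), (m, 21, v, 27, 15, r), (m, 21, v, 27, 33, n), (t, 26, z, 27, 17, n), (t, 26, z, 27, 22, z), (t, 36, r, 8, 17, n), (t, 36, r, 8, 22, z), (t, 6, c, 16, 17, n), (t, 6, c, 16, 22, z)}.
Joining (S ⋈ U) and P on B yields {(k, 38, v, 11, 12, b, 6), (k, 38, v, 11, 29, b, 2), (t, 26, z, 27, 22, z, 23), (t, 26, z, 27, 22, z, 26), (t, 26, z, 27, 22, z, 5), (t, 36, r, 8, 22, z, 23), (t, 36, r, 8, 22, z, 26), (t, 36, r, 8, 22, z, 5), (t, 6, c, 16, 22, z, 23), (t, 6, c, 16, 22, z, 26), (t, 6, c, 16, 22, z, 5)}.
Projecting to B, F (6 duplicate(s) eliminated): {(12, 38), (22, 26), (22, 36), (22, 6), (29, 38)}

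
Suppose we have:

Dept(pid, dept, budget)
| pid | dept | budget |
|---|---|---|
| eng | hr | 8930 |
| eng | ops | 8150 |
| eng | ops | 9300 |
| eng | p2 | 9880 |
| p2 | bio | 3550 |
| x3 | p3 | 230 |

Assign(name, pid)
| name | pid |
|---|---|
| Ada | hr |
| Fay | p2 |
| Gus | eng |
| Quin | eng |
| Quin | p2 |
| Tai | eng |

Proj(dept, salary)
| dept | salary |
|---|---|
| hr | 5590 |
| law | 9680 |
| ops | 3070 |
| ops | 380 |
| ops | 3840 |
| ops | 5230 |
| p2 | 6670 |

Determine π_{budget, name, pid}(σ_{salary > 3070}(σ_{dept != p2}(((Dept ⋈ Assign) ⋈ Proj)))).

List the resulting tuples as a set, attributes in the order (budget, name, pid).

{(8150, Gus, eng), (8150, Quin, eng), (8150, Tai, eng), (8930, Gus, eng), (8930, Quin, eng), (8930, Tai, eng), (9300, Gus, eng), (9300, Quin, eng), (9300, Tai, eng)}

Dept ⋈ Assign (natural join on pid): {(eng, hr, 8930, Gus), (eng, hr, 8930, Quin), (eng, hr, 8930, Tai), (eng, ops, 8150, Gus), (eng, ops, 8150, Quin), (eng, ops, 8150, Tai), (eng, ops, 9300, Gus), (eng, ops, 9300, Quin), (eng, ops, 9300, Tai), (eng, p2, 9880, Gus), (eng, p2, 9880, Quin), (eng, p2, 9880, Tai), (p2, bio, 3550, Fay), (p2, bio, 3550, Quin)}
(Dept ⋈ Assign) ⋈ Proj (natural join on dept): {(eng, hr, 8930, Gus, 5590), (eng, hr, 8930, Quin, 5590), (eng, hr, 8930, Tai, 5590), (eng, ops, 8150, Gus, 3070), (eng, ops, 8150, Gus, 380), (eng, ops, 8150, Gus, 3840), (eng, ops, 8150, Gus, 5230), (eng, ops, 8150, Quin, 3070), (eng, ops, 8150, Quin, 380), (eng, ops, 8150, Quin, 3840), (eng, ops, 8150, Quin, 5230), (eng, ops, 8150, Tai, 3070), (eng, ops, 8150, Tai, 380), (eng, ops, 8150, Tai, 3840), (eng, ops, 8150, Tai, 5230), (eng, ops, 9300, Gus, 3070), (eng, ops, 9300, Gus, 380), (eng, ops, 9300, Gus, 3840), (eng, ops, 9300, Gus, 5230), (eng, ops, 9300, Quin, 3070), (eng, ops, 9300, Quin, 380), (eng, ops, 9300, Quin, 3840), (eng, ops, 9300, Quin, 5230), (eng, ops, 9300, Tai, 3070), (eng, ops, 9300, Tai, 380), (eng, ops, 9300, Tai, 3840), (eng, ops, 9300, Tai, 5230), (eng, p2, 9880, Gus, 6670), (eng, p2, 9880, Quin, 6670), (eng, p2, 9880, Tai, 6670)}
Selection dept != p2: {(eng, hr, 8930, Gus, 5590), (eng, hr, 8930, Quin, 5590), (eng, hr, 8930, Tai, 5590), (eng, ops, 8150, Gus, 3070), (eng, ops, 8150, Gus, 380), (eng, ops, 8150, Gus, 3840), (eng, ops, 8150, Gus, 5230), (eng, ops, 8150, Quin, 3070), (eng, ops, 8150, Quin, 380), (eng, ops, 8150, Quin, 3840), (eng, ops, 8150, Quin, 5230), (eng, ops, 8150, Tai, 3070), (eng, ops, 8150, Tai, 380), (eng, ops, 8150, Tai, 3840), (eng, ops, 8150, Tai, 5230), (eng, ops, 9300, Gus, 3070), (eng, ops, 9300, Gus, 380), (eng, ops, 9300, Gus, 3840), (eng, ops, 9300, Gus, 5230), (eng, ops, 9300, Quin, 3070), (eng, ops, 9300, Quin, 380), (eng, ops, 9300, Quin, 3840), (eng, ops, 9300, Quin, 5230), (eng, ops, 9300, Tai, 3070), (eng, ops, 9300, Tai, 380), (eng, ops, 9300, Tai, 3840), (eng, ops, 9300, Tai, 5230)}
Selection salary > 3070: {(eng, hr, 8930, Gus, 5590), (eng, hr, 8930, Quin, 5590), (eng, hr, 8930, Tai, 5590), (eng, ops, 8150, Gus, 3840), (eng, ops, 8150, Gus, 5230), (eng, ops, 8150, Quin, 3840), (eng, ops, 8150, Quin, 5230), (eng, ops, 8150, Tai, 3840), (eng, ops, 8150, Tai, 5230), (eng, ops, 9300, Gus, 3840), (eng, ops, 9300, Gus, 5230), (eng, ops, 9300, Quin, 3840), (eng, ops, 9300, Quin, 5230), (eng, ops, 9300, Tai, 3840), (eng, ops, 9300, Tai, 5230)}
π_{budget, name, pid} gives {(8150, Gus, eng), (8150, Quin, eng), (8150, Tai, eng), (8930, Gus, eng), (8930, Quin, eng), (8930, Tai, eng), (9300, Gus, eng), (9300, Quin, eng), (9300, Tai, eng)} (6 duplicate(s) eliminated).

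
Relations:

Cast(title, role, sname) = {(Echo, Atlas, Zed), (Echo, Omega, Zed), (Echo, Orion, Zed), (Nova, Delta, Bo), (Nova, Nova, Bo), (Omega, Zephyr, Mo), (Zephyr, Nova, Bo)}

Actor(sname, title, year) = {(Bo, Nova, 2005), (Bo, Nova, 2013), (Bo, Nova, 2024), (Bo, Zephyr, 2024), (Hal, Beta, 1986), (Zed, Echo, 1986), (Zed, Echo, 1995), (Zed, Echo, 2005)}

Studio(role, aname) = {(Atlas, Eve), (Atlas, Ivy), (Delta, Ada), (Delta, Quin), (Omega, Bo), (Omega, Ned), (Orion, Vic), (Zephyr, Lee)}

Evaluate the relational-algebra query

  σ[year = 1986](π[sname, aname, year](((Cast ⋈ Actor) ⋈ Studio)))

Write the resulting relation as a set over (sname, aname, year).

{(Zed, Bo, 1986), (Zed, Eve, 1986), (Zed, Ivy, 1986), (Zed, Ned, 1986), (Zed, Vic, 1986)}

Cast ⋈ Actor (natural join on title, sname): {(Echo, Atlas, Zed, 1986), (Echo, Atlas, Zed, 1995), (Echo, Atlas, Zed, 2005), (Echo, Omega, Zed, 1986), (Echo, Omega, Zed, 1995), (Echo, Omega, Zed, 2005), (Echo, Orion, Zed, 1986), (Echo, Orion, Zed, 1995), (Echo, Orion, Zed, 2005), (Nova, Delta, Bo, 2005), (Nova, Delta, Bo, 2013), (Nova, Delta, Bo, 2024), (Nova, Nova, Bo, 2005), (Nova, Nova, Bo, 2013), (Nova, Nova, Bo, 2024), (Zephyr, Nova, Bo, 2024)}
(Cast ⋈ Actor) ⋈ Studio (natural join on role): {(Echo, Atlas, Zed, 1986, Eve), (Echo, Atlas, Zed, 1986, Ivy), (Echo, Atlas, Zed, 1995, Eve), (Echo, Atlas, Zed, 1995, Ivy), (Echo, Atlas, Zed, 2005, Eve), (Echo, Atlas, Zed, 2005, Ivy), (Echo, Omega, Zed, 1986, Bo), (Echo, Omega, Zed, 1986, Ned), (Echo, Omega, Zed, 1995, Bo), (Echo, Omega, Zed, 1995, Ned), (Echo, Omega, Zed, 2005, Bo), (Echo, Omega, Zed, 2005, Ned), (Echo, Orion, Zed, 1986, Vic), (Echo, Orion, Zed, 1995, Vic), (Echo, Orion, Zed, 2005, Vic), (Nova, Delta, Bo, 2005, Ada), (Nova, Delta, Bo, 2005, Quin), (Nova, Delta, Bo, 2013, Ada), (Nova, Delta, Bo, 2013, Quin), (Nova, Delta, Bo, 2024, Ada), (Nova, Delta, Bo, 2024, Quin)}
Projecting to sname, aname, year: {(Bo, Ada, 2005), (Bo, Ada, 2013), (Bo, Ada, 2024), (Bo, Quin, 2005), (Bo, Quin, 2013), (Bo, Quin, 2024), (Zed, Bo, 1986), (Zed, Bo, 1995), (Zed, Bo, 2005), (Zed, Eve, 1986), (Zed, Eve, 1995), (Zed, Eve, 2005), (Zed, Ivy, 1986), (Zed, Ivy, 1995), (Zed, Ivy, 2005), (Zed, Ned, 1986), (Zed, Ned, 1995), (Zed, Ned, 2005), (Zed, Vic, 1986), (Zed, Vic, 1995), (Zed, Vic, 2005)}
σ[year = 1986]: keep tuples satisfying year = 1986 → {(Zed, Bo, 1986), (Zed, Eve, 1986), (Zed, Ivy, 1986), (Zed, Ned, 1986), (Zed, Vic, 1986)}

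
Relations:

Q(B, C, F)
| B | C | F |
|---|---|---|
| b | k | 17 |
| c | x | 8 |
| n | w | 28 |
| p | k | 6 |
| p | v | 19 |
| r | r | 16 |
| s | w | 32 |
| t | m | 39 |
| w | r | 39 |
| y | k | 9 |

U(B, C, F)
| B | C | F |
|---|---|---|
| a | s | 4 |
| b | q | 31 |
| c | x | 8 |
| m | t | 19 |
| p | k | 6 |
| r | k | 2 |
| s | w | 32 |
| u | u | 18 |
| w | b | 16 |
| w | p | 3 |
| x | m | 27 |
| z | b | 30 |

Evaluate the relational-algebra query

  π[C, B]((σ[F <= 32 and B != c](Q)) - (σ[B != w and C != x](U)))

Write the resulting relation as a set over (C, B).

Filtering on F <= 32 and B != c leaves {(b, k, 17), (n, w, 28), (p, k, 6), (p, v, 19), (r, r, 16), (s, w, 32), (y, k, 9)}.
Filtering on B != w and C != x leaves {(a, s, 4), (b, q, 31), (m, t, 19), (p, k, 6), (r, k, 2), (s, w, 32), (u, u, 18), (x, m, 27), (z, b, 30)}.
Difference: {(b, k, 17), (n, w, 28), (p, k, 6), (p, v, 19), (r, r, 16), (s, w, 32), (y, k, 9)} with {(a, s, 4), (b, q, 31), (m, t, 19), (p, k, 6), (r, k, 2), (s, w, 32), (u, u, 18), (x, m, 27), (z, b, 30)} → {(b, k, 17), (n, w, 28), (p, v, 19), (r, r, 16), (y, k, 9)}
Projecting to C, B: {(k, b), (k, y), (r, r), (v, p), (w, n)}

{(k, b), (k, y), (r, r), (v, p), (w, n)}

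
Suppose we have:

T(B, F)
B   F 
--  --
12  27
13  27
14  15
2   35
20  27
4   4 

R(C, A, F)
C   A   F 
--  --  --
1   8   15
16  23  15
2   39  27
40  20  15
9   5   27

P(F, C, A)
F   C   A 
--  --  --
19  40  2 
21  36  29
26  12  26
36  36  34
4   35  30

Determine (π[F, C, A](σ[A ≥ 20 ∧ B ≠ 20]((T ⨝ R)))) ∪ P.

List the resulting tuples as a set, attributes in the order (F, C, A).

Joining T and R on F yields {(12, 27, 2, 39), (12, 27, 9, 5), (13, 27, 2, 39), (13, 27, 9, 5), (14, 15, 1, 8), (14, 15, 16, 23), (14, 15, 40, 20), (20, 27, 2, 39), (20, 27, 9, 5)}.
σ[A ≥ 20 ∧ B ≠ 20]: keep tuples satisfying A ≥ 20 ∧ B ≠ 20 → {(12, 27, 2, 39), (13, 27, 2, 39), (14, 15, 16, 23), (14, 15, 40, 20)}
π[F, C, A]: project onto (F, C, A) (1 duplicate(s) eliminated) → {(15, 16, 23), (15, 40, 20), (27, 2, 39)}
Taking the union: {(15, 16, 23), (15, 40, 20), (19, 40, 2), (21, 36, 29), (26, 12, 26), (27, 2, 39), (36, 36, 34), (4, 35, 30)}

{(15, 16, 23), (15, 40, 20), (19, 40, 2), (21, 36, 29), (26, 12, 26), (27, 2, 39), (36, 36, 34), (4, 35, 30)}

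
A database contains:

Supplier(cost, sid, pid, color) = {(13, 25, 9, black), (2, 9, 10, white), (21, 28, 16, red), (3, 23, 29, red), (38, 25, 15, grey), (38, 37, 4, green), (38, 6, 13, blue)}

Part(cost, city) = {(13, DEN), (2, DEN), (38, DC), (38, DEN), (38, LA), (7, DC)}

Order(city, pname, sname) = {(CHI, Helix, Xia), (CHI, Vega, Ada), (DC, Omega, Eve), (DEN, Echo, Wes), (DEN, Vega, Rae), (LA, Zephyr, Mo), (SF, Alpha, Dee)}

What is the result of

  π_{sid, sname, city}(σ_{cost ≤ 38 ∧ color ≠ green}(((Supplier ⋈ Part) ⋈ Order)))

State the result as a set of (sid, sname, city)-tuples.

Natural join on cost: {(13, 25, 9, black, DEN), (2, 9, 10, white, DEN), (38, 25, 15, grey, DC), (38, 25, 15, grey, DEN), (38, 25, 15, grey, LA), (38, 37, 4, green, DC), (38, 37, 4, green, DEN), (38, 37, 4, green, LA), (38, 6, 13, blue, DC), (38, 6, 13, blue, DEN), (38, 6, 13, blue, LA)}
Natural join on city: {(13, 25, 9, black, DEN, Echo, Wes), (13, 25, 9, black, DEN, Vega, Rae), (2, 9, 10, white, DEN, Echo, Wes), (2, 9, 10, white, DEN, Vega, Rae), (38, 25, 15, grey, DC, Omega, Eve), (38, 25, 15, grey, DEN, Echo, Wes), (38, 25, 15, grey, DEN, Vega, Rae), (38, 25, 15, grey, LA, Zephyr, Mo), (38, 37, 4, green, DC, Omega, Eve), (38, 37, 4, green, DEN, Echo, Wes), (38, 37, 4, green, DEN, Vega, Rae), (38, 37, 4, green, LA, Zephyr, Mo), (38, 6, 13, blue, DC, Omega, Eve), (38, 6, 13, blue, DEN, Echo, Wes), (38, 6, 13, blue, DEN, Vega, Rae), (38, 6, 13, blue, LA, Zephyr, Mo)}
Filtering on cost ≤ 38 ∧ color ≠ green leaves {(13, 25, 9, black, DEN, Echo, Wes), (13, 25, 9, black, DEN, Vega, Rae), (2, 9, 10, white, DEN, Echo, Wes), (2, 9, 10, white, DEN, Vega, Rae), (38, 25, 15, grey, DC, Omega, Eve), (38, 25, 15, grey, DEN, Echo, Wes), (38, 25, 15, grey, DEN, Vega, Rae), (38, 25, 15, grey, LA, Zephyr, Mo), (38, 6, 13, blue, DC, Omega, Eve), (38, 6, 13, blue, DEN, Echo, Wes), (38, 6, 13, blue, DEN, Vega, Rae), (38, 6, 13, blue, LA, Zephyr, Mo)}.
π_{sid, sname, city} gives {(25, Eve, DC), (25, Mo, LA), (25, Rae, DEN), (25, Wes, DEN), (6, Eve, DC), (6, Mo, LA), (6, Rae, DEN), (6, Wes, DEN), (9, Rae, DEN), (9, Wes, DEN)} (2 duplicate(s) eliminated).

{(25, Eve, DC), (25, Mo, LA), (25, Rae, DEN), (25, Wes, DEN), (6, Eve, DC), (6, Mo, LA), (6, Rae, DEN), (6, Wes, DEN), (9, Rae, DEN), (9, Wes, DEN)}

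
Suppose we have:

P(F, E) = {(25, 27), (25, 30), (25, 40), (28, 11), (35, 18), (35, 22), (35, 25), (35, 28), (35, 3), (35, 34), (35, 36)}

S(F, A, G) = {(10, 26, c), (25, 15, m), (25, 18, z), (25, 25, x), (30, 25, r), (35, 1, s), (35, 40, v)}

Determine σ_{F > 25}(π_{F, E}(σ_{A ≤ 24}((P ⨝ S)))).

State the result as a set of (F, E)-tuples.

P ⋈ S (natural join on F): {(25, 27, 15, m), (25, 27, 18, z), (25, 27, 25, x), (25, 30, 15, m), (25, 30, 18, z), (25, 30, 25, x), (25, 40, 15, m), (25, 40, 18, z), (25, 40, 25, x), (35, 18, 1, s), (35, 18, 40, v), (35, 22, 1, s), (35, 22, 40, v), (35, 25, 1, s), (35, 25, 40, v), (35, 28, 1, s), (35, 28, 40, v), (35, 3, 1, s), (35, 3, 40, v), (35, 34, 1, s), (35, 34, 40, v), (35, 36, 1, s), (35, 36, 40, v)}
σ[A ≤ 24]: keep tuples satisfying A ≤ 24 → {(25, 27, 15, m), (25, 27, 18, z), (25, 30, 15, m), (25, 30, 18, z), (25, 40, 15, m), (25, 40, 18, z), (35, 18, 1, s), (35, 22, 1, s), (35, 25, 1, s), (35, 28, 1, s), (35, 3, 1, s), (35, 34, 1, s), (35, 36, 1, s)}
Projecting to F, E (3 duplicate(s) eliminated): {(25, 27), (25, 30), (25, 40), (35, 18), (35, 22), (35, 25), (35, 28), (35, 3), (35, 34), (35, 36)}
σ[F > 25]: keep tuples satisfying F > 25 → {(35, 18), (35, 22), (35, 25), (35, 28), (35, 3), (35, 34), (35, 36)}

{(35, 18), (35, 22), (35, 25), (35, 28), (35, 3), (35, 34), (35, 36)}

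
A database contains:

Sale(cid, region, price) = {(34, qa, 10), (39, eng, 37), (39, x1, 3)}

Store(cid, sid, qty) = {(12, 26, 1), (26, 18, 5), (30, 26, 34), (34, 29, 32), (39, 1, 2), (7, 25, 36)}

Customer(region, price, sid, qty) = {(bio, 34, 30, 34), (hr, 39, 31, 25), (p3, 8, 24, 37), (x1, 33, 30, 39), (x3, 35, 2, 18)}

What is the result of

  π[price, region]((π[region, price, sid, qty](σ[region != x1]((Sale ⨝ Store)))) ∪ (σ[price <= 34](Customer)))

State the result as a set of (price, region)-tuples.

{(10, qa), (33, x1), (34, bio), (37, eng), (8, p3)}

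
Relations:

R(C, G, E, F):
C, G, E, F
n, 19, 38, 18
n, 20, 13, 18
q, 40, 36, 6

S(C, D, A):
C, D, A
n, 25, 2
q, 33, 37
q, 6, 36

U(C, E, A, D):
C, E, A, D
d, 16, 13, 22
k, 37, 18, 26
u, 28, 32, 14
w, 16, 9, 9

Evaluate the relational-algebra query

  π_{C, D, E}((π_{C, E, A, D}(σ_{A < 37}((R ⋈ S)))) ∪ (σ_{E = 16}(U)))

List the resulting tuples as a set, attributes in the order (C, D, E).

R ⋈ S (natural join on C): {(n, 19, 38, 18, 25, 2), (n, 20, 13, 18, 25, 2), (q, 40, 36, 6, 33, 37), (q, 40, 36, 6, 6, 36)}
Selection A < 37: {(n, 19, 38, 18, 25, 2), (n, 20, 13, 18, 25, 2), (q, 40, 36, 6, 6, 36)}
Projecting to C, E, A, D: {(n, 13, 2, 25), (n, 38, 2, 25), (q, 36, 36, 6)}
Selection E = 16: {(d, 16, 13, 22), (w, 16, 9, 9)}
Taking the union: {(d, 16, 13, 22), (n, 13, 2, 25), (n, 38, 2, 25), (q, 36, 36, 6), (w, 16, 9, 9)}
Projecting to C, D, E: {(d, 22, 16), (n, 25, 13), (n, 25, 38), (q, 6, 36), (w, 9, 16)}

{(d, 22, 16), (n, 25, 13), (n, 25, 38), (q, 6, 36), (w, 9, 16)}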